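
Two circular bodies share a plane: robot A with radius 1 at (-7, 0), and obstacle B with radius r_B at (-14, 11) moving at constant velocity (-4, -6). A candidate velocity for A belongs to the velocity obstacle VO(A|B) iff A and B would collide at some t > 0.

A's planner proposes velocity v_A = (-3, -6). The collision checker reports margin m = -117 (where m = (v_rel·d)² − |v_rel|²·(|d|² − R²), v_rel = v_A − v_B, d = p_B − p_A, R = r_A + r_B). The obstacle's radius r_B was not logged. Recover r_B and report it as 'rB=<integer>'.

m = -117
d = (-7, 11);  v_rel = (1, 0),  |v_rel|² = 1
v_rel×d = (1)·(11) − (0)·(-7) = 11
since m = R²·1 − 11²:  R² = (121 + -117) / 1 = 4
R = √4 = 2  ⇒  r_B = 2 − 1 = 1

rB=1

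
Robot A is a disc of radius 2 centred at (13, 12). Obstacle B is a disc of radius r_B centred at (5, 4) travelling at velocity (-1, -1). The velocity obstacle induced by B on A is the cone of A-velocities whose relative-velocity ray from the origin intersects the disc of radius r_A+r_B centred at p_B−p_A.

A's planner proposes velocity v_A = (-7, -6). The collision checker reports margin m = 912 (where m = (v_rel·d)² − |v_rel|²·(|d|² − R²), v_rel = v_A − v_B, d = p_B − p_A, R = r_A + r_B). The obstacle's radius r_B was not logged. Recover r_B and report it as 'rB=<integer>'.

m = 912
d = (-8, -8);  v_rel = (-6, -5),  |v_rel|² = 61
v_rel×d = (-6)·(-8) − (-5)·(-8) = 8
since m = R²·61 − 8²:  R² = (64 + 912) / 61 = 16
R = √16 = 4  ⇒  r_B = 4 − 2 = 2

rB=2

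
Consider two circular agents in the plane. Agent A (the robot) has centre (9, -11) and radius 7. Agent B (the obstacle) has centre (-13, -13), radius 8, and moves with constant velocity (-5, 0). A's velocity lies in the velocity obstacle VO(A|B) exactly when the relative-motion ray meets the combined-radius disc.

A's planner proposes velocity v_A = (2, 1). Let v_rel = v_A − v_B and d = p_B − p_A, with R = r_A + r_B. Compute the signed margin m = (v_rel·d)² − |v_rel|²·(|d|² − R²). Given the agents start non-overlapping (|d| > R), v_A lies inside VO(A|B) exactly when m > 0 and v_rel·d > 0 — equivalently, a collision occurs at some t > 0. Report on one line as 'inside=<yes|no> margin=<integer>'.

d = (-22, -2),  |d|² = 488;  R = 7+8 = 15,  c = 488−15² = 263
v_rel = (7, 1),  |v_rel|² = 50;  v_rel·d = (7)·(-22) + (1)·(-2) = -156
50·t² + 312·t + 263 = 0  ⇒  m = (-156)² − 50·263 = 11186
m = 11186 > 0,  v_rel·d = -156 < 0  ⇒  outside

inside=no margin=11186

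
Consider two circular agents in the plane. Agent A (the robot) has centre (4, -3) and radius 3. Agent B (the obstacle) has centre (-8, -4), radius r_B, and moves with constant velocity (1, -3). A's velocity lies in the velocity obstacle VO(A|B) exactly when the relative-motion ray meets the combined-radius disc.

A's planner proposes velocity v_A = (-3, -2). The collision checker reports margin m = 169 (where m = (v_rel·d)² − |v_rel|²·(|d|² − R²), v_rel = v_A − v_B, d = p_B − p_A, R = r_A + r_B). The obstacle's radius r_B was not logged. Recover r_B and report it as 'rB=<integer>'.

m = 169
d = (-12, -1);  v_rel = (-4, 1),  |v_rel|² = 17
v_rel×d = (-4)·(-1) − (1)·(-12) = 16
since m = R²·17 − 16²:  R² = (256 + 169) / 17 = 25
R = √25 = 5  ⇒  r_B = 5 − 3 = 2

rB=2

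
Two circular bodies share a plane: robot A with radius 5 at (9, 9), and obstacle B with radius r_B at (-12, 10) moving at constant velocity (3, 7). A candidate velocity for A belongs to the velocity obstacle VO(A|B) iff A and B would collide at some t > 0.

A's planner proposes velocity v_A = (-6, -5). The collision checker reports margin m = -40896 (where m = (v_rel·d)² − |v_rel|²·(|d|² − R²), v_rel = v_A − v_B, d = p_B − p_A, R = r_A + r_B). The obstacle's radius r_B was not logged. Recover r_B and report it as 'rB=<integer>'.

m = -40896
d = (-21, 1);  v_rel = (-9, -12),  |v_rel|² = 225
v_rel×d = (-9)·(1) − (-12)·(-21) = -261
since m = R²·225 − (-261)²:  R² = (68121 + -40896) / 225 = 121
R = √121 = 11  ⇒  r_B = 11 − 5 = 6

rB=6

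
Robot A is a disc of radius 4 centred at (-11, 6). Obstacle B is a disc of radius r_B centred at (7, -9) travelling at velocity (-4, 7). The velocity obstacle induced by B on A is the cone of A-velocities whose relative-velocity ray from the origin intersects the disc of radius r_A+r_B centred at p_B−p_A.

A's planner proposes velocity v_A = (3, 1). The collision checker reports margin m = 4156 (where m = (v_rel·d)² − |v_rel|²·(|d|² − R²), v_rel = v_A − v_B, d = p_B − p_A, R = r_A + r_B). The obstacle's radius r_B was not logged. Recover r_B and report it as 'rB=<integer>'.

m = 4156
d = (18, -15);  v_rel = (7, -6),  |v_rel|² = 85
v_rel×d = (7)·(-15) − (-6)·(18) = 3
since m = R²·85 − 3²:  R² = (9 + 4156) / 85 = 49
R = √49 = 7  ⇒  r_B = 7 − 4 = 3

rB=3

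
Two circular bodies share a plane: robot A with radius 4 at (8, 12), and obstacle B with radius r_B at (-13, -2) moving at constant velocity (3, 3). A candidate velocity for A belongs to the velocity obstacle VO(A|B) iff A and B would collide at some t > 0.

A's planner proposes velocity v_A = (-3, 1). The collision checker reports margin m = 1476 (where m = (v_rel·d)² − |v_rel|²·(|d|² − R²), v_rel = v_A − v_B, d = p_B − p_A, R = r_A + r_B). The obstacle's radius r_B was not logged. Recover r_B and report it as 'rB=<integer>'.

m = 1476
d = (-21, -14);  v_rel = (-6, -2),  |v_rel|² = 40
v_rel×d = (-6)·(-14) − (-2)·(-21) = 42
since m = R²·40 − 42²:  R² = (1764 + 1476) / 40 = 81
R = √81 = 9  ⇒  r_B = 9 − 4 = 5

rB=5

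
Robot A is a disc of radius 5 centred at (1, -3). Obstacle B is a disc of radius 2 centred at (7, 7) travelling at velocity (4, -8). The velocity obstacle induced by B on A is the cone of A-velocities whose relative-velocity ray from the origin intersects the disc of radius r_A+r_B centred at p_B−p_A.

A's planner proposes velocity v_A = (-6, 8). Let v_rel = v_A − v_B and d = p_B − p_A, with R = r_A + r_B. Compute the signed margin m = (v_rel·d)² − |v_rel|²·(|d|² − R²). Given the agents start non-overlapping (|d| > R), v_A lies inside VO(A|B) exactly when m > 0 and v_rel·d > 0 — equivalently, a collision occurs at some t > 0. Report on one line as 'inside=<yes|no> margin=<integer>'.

d = (6, 10),  |d|² = 136;  R = 5+2 = 7,  c = 136−7² = 87
v_rel = (-10, 16),  |v_rel|² = 356;  v_rel·d = (-10)·(6) + (16)·(10) = 100
356·t² − 200·t + 87 = 0  ⇒  m = 100² − 356·87 = -20972
m = -20972 < 0,  v_rel·d = 100 > 0  ⇒  outside

inside=no margin=-20972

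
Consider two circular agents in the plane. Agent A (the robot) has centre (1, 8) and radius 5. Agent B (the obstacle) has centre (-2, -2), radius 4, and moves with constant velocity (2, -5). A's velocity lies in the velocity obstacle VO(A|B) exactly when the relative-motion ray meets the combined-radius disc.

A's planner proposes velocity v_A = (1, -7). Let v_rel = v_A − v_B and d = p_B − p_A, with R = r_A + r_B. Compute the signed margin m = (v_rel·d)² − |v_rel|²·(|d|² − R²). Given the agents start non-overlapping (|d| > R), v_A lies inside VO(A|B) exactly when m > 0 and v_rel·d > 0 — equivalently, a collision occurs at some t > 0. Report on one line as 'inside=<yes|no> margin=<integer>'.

d = (-3, -10),  |d|² = 109;  R = 5+4 = 9,  c = 109−9² = 28
v_rel = (-1, -2),  |v_rel|² = 5;  v_rel·d = (-1)·(-3) + (-2)·(-10) = 23
5·t² − 46·t + 28 = 0  ⇒  m = 23² − 5·28 = 389
m = 389 > 0,  v_rel·d = 23 > 0  ⇒  inside

inside=yes margin=389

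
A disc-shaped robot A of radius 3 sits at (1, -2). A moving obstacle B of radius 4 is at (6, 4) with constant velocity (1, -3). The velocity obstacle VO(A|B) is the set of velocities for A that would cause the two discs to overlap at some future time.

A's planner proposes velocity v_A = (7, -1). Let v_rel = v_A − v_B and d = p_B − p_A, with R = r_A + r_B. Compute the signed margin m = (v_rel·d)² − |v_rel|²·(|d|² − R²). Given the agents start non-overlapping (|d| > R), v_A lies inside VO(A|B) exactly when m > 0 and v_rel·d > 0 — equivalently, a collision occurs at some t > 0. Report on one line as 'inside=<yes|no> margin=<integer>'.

d = (5, 6),  |d|² = 61;  R = 3+4 = 7,  c = 61−7² = 12
v_rel = (6, 2),  |v_rel|² = 40;  v_rel·d = (6)·(5) + (2)·(6) = 42
40·t² − 84·t + 12 = 0  ⇒  m = 42² − 40·12 = 1284
m = 1284 > 0,  v_rel·d = 42 > 0  ⇒  inside

inside=yes margin=1284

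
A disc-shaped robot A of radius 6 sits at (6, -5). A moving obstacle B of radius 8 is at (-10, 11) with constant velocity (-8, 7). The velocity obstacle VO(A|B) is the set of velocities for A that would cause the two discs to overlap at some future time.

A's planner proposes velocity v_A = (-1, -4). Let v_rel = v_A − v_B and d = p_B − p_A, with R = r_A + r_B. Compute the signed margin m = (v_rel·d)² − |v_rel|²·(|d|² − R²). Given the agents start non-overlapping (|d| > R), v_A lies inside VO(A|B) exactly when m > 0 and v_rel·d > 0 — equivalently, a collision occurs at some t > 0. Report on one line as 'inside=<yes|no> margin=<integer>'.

d = (-16, 16),  |d|² = 512;  R = 6+8 = 14,  c = 512−14² = 316
v_rel = (7, -11),  |v_rel|² = 170;  v_rel·d = (7)·(-16) + (-11)·(16) = -288
170·t² + 576·t + 316 = 0  ⇒  m = (-288)² − 170·316 = 29224
m = 29224 > 0,  v_rel·d = -288 < 0  ⇒  outside

inside=no margin=29224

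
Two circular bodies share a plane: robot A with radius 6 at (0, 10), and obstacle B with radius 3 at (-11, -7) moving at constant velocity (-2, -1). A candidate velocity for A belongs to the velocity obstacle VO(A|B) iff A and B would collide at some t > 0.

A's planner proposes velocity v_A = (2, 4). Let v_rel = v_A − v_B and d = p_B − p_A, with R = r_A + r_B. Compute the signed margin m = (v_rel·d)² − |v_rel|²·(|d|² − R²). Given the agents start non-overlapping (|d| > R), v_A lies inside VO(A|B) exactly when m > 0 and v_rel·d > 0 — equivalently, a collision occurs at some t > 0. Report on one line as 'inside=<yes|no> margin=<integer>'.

d = (-11, -17),  |d|² = 410;  R = 6+3 = 9,  c = 410−9² = 329
v_rel = (4, 5),  |v_rel|² = 41;  v_rel·d = (4)·(-11) + (5)·(-17) = -129
41·t² + 258·t + 329 = 0  ⇒  m = (-129)² − 41·329 = 3152
m = 3152 > 0,  v_rel·d = -129 < 0  ⇒  outside

inside=no margin=3152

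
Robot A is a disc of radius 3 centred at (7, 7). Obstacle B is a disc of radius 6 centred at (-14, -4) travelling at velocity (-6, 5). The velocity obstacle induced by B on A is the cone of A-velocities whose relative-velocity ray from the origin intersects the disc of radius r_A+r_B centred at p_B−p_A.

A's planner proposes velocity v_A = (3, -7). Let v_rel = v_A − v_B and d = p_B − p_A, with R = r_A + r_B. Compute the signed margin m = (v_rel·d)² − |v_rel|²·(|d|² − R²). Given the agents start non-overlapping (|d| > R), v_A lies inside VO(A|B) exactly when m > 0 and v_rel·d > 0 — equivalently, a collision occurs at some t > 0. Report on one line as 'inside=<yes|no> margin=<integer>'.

d = (-21, -11),  |d|² = 562;  R = 3+6 = 9,  c = 562−9² = 481
v_rel = (9, -12),  |v_rel|² = 225;  v_rel·d = (9)·(-21) + (-12)·(-11) = -57
225·t² + 114·t + 481 = 0  ⇒  m = (-57)² − 225·481 = -104976
m = -104976 < 0,  v_rel·d = -57 < 0  ⇒  outside

inside=no margin=-104976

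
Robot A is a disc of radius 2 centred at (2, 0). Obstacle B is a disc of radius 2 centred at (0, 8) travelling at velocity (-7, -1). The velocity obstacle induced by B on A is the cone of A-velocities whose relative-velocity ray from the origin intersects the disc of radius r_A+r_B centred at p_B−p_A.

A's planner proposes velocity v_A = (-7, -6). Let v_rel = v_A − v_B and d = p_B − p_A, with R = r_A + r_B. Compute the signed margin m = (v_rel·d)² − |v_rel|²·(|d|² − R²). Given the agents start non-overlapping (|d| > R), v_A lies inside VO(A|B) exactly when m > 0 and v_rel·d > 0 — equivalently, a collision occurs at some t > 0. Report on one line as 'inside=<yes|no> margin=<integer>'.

d = (-2, 8),  |d|² = 68;  R = 2+2 = 4,  c = 68−4² = 52
v_rel = (0, -5),  |v_rel|² = 25;  v_rel·d = (0)·(-2) + (-5)·(8) = -40
25·t² + 80·t + 52 = 0  ⇒  m = (-40)² − 25·52 = 300
m = 300 > 0,  v_rel·d = -40 < 0  ⇒  outside

inside=no margin=300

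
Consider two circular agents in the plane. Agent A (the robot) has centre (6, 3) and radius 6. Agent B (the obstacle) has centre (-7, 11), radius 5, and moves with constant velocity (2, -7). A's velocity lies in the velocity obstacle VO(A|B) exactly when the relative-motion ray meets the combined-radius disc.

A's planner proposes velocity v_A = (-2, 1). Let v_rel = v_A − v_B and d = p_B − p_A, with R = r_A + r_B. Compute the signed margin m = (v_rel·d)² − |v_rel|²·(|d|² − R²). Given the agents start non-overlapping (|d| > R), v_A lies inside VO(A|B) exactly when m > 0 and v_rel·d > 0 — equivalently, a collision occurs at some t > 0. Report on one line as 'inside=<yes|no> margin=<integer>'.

d = (-13, 8),  |d|² = 233;  R = 6+5 = 11,  c = 233−11² = 112
v_rel = (-4, 8),  |v_rel|² = 80;  v_rel·d = (-4)·(-13) + (8)·(8) = 116
80·t² − 232·t + 112 = 0  ⇒  m = 116² − 80·112 = 4496
m = 4496 > 0,  v_rel·d = 116 > 0  ⇒  inside

inside=yes margin=4496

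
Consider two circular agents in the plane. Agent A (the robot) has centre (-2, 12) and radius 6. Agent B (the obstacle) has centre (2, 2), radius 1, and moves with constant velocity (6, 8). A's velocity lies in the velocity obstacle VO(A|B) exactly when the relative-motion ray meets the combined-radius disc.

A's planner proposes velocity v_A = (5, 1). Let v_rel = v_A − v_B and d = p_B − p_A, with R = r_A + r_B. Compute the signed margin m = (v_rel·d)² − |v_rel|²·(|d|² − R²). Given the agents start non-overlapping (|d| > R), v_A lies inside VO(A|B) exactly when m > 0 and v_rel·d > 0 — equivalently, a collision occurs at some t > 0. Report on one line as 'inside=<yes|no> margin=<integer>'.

d = (4, -10),  |d|² = 116;  R = 6+1 = 7,  c = 116−7² = 67
v_rel = (-1, -7),  |v_rel|² = 50;  v_rel·d = (-1)·(4) + (-7)·(-10) = 66
50·t² − 132·t + 67 = 0  ⇒  m = 66² − 50·67 = 1006
m = 1006 > 0,  v_rel·d = 66 > 0  ⇒  inside

inside=yes margin=1006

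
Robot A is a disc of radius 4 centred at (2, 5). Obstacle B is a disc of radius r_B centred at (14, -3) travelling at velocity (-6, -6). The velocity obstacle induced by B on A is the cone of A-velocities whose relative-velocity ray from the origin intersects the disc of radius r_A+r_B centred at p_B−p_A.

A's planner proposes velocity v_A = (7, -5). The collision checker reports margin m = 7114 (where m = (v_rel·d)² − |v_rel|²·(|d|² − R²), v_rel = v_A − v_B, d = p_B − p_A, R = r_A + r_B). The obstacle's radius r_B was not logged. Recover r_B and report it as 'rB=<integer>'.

m = 7114
d = (12, -8);  v_rel = (13, 1),  |v_rel|² = 170
v_rel×d = (13)·(-8) − (1)·(12) = -116
since m = R²·170 − (-116)²:  R² = (13456 + 7114) / 170 = 121
R = √121 = 11  ⇒  r_B = 11 − 4 = 7

rB=7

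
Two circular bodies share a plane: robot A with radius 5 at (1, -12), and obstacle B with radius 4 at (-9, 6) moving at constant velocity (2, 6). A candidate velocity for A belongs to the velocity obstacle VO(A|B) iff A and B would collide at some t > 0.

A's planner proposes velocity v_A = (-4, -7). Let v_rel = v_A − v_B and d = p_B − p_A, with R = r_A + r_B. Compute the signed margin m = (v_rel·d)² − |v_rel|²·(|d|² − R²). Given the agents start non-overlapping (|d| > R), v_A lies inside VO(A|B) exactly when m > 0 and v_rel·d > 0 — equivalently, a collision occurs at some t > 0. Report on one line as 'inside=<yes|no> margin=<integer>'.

d = (-10, 18),  |d|² = 424;  R = 5+4 = 9,  c = 424−9² = 343
v_rel = (-6, -13),  |v_rel|² = 205;  v_rel·d = (-6)·(-10) + (-13)·(18) = -174
205·t² + 348·t + 343 = 0  ⇒  m = (-174)² − 205·343 = -40039
m = -40039 < 0,  v_rel·d = -174 < 0  ⇒  outside

inside=no margin=-40039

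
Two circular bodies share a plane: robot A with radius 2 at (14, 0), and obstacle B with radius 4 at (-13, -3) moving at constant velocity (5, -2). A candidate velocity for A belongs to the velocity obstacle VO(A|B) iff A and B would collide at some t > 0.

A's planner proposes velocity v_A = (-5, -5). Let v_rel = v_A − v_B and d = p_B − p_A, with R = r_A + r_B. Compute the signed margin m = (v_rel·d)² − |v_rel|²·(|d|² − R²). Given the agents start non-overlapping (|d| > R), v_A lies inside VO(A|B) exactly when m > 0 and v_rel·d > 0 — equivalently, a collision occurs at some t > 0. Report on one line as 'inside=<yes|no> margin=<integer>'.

d = (-27, -3),  |d|² = 738;  R = 2+4 = 6,  c = 738−6² = 702
v_rel = (-10, -3),  |v_rel|² = 109;  v_rel·d = (-10)·(-27) + (-3)·(-3) = 279
109·t² − 558·t + 702 = 0  ⇒  m = 279² − 109·702 = 1323
m = 1323 > 0,  v_rel·d = 279 > 0  ⇒  inside

inside=yes margin=1323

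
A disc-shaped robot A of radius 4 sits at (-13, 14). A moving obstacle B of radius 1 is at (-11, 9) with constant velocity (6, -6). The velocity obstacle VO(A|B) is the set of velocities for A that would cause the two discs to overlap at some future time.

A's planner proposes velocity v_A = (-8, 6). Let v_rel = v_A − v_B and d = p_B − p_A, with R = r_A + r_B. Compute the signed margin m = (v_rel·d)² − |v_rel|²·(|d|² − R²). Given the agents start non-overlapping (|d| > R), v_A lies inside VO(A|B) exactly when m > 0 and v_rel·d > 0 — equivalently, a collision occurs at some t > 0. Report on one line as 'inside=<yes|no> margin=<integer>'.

d = (2, -5),  |d|² = 29;  R = 4+1 = 5,  c = 29−5² = 4
v_rel = (-14, 12),  |v_rel|² = 340;  v_rel·d = (-14)·(2) + (12)·(-5) = -88
340·t² + 176·t + 4 = 0  ⇒  m = (-88)² − 340·4 = 6384
m = 6384 > 0,  v_rel·d = -88 < 0  ⇒  outside

inside=no margin=6384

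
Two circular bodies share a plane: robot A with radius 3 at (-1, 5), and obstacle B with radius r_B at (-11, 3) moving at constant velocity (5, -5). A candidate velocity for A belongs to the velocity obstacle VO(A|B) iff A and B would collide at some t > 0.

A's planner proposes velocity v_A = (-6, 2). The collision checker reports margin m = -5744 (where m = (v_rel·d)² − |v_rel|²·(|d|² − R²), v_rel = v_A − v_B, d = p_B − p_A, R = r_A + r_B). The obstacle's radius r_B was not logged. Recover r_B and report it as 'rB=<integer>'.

m = -5744
d = (-10, -2);  v_rel = (-11, 7),  |v_rel|² = 170
v_rel×d = (-11)·(-2) − (7)·(-10) = 92
since m = R²·170 − 92²:  R² = (8464 + -5744) / 170 = 16
R = √16 = 4  ⇒  r_B = 4 − 3 = 1

rB=1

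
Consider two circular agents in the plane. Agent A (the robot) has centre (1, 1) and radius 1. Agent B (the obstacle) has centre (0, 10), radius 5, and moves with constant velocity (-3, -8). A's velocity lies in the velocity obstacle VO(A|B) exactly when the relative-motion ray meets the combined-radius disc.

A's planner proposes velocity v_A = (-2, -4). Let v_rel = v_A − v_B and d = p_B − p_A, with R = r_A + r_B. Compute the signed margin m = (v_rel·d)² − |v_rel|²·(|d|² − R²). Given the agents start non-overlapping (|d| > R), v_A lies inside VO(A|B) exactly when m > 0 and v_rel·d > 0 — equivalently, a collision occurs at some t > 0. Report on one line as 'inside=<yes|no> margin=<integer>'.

d = (-1, 9),  |d|² = 82;  R = 1+5 = 6,  c = 82−6² = 46
v_rel = (1, 4),  |v_rel|² = 17;  v_rel·d = (1)·(-1) + (4)·(9) = 35
17·t² − 70·t + 46 = 0  ⇒  m = 35² − 17·46 = 443
m = 443 > 0,  v_rel·d = 35 > 0  ⇒  inside

inside=yes margin=443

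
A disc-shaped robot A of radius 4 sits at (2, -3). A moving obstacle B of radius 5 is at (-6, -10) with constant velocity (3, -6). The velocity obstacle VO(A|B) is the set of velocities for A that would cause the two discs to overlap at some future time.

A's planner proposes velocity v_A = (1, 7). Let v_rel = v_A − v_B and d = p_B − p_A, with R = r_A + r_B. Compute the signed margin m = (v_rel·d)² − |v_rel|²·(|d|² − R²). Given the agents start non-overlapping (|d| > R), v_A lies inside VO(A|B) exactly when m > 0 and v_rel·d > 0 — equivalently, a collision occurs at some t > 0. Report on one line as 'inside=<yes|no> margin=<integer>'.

d = (-8, -7),  |d|² = 113;  R = 4+5 = 9,  c = 113−9² = 32
v_rel = (-2, 13),  |v_rel|² = 173;  v_rel·d = (-2)·(-8) + (13)·(-7) = -75
173·t² + 150·t + 32 = 0  ⇒  m = (-75)² − 173·32 = 89
m = 89 > 0,  v_rel·d = -75 < 0  ⇒  outside

inside=no margin=89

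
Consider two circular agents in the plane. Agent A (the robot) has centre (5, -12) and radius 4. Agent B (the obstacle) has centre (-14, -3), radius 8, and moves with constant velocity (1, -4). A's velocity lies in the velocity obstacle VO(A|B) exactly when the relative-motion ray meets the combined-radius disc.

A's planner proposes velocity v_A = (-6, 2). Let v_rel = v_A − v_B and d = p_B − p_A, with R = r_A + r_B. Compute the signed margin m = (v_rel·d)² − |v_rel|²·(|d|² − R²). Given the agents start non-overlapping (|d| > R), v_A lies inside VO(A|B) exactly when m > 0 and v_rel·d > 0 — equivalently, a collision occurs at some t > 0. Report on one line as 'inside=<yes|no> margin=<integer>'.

d = (-19, 9),  |d|² = 442;  R = 4+8 = 12,  c = 442−12² = 298
v_rel = (-7, 6),  |v_rel|² = 85;  v_rel·d = (-7)·(-19) + (6)·(9) = 187
85·t² − 374·t + 298 = 0  ⇒  m = 187² − 85·298 = 9639
m = 9639 > 0,  v_rel·d = 187 > 0  ⇒  inside

inside=yes margin=9639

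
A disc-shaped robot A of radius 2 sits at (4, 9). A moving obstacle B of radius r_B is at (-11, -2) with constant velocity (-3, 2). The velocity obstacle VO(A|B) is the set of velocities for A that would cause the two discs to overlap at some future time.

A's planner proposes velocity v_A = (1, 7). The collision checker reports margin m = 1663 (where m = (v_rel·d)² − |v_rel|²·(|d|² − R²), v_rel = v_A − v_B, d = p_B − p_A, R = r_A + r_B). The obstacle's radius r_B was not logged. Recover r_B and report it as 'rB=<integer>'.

m = 1663
d = (-15, -11);  v_rel = (4, 5),  |v_rel|² = 41
v_rel×d = (4)·(-11) − (5)·(-15) = 31
since m = R²·41 − 31²:  R² = (961 + 1663) / 41 = 64
R = √64 = 8  ⇒  r_B = 8 − 2 = 6

rB=6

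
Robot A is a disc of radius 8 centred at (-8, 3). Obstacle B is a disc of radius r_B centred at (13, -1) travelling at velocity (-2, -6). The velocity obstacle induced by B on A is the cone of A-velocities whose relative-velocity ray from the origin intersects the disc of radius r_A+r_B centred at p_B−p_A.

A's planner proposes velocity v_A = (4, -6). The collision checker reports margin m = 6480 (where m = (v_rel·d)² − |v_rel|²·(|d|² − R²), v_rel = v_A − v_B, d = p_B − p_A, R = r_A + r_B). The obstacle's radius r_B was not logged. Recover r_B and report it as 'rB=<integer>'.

m = 6480
d = (21, -4);  v_rel = (6, 0),  |v_rel|² = 36
v_rel×d = (6)·(-4) − (0)·(21) = -24
since m = R²·36 − (-24)²:  R² = (576 + 6480) / 36 = 196
R = √196 = 14  ⇒  r_B = 14 − 8 = 6

rB=6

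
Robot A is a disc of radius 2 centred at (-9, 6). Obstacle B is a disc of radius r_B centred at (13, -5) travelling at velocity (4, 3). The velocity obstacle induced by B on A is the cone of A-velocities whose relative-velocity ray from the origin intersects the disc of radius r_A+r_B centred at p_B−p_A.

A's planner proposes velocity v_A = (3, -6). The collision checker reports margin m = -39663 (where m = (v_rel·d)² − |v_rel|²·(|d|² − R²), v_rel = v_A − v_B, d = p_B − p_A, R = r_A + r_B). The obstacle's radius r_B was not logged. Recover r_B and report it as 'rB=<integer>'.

m = -39663
d = (22, -11);  v_rel = (-1, -9),  |v_rel|² = 82
v_rel×d = (-1)·(-11) − (-9)·(22) = 209
since m = R²·82 − 209²:  R² = (43681 + -39663) / 82 = 49
R = √49 = 7  ⇒  r_B = 7 − 2 = 5

rB=5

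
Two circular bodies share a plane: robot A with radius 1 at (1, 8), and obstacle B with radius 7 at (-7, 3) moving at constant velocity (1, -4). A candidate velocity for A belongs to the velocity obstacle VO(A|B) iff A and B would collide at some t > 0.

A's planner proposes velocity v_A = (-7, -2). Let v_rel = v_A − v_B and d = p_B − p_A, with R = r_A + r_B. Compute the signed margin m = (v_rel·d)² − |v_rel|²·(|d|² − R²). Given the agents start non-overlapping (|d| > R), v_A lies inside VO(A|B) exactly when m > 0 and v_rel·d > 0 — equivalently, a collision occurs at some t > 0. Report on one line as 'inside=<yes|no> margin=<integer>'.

d = (-8, -5),  |d|² = 89;  R = 1+7 = 8,  c = 89−8² = 25
v_rel = (-8, 2),  |v_rel|² = 68;  v_rel·d = (-8)·(-8) + (2)·(-5) = 54
68·t² − 108·t + 25 = 0  ⇒  m = 54² − 68·25 = 1216
m = 1216 > 0,  v_rel·d = 54 > 0  ⇒  inside

inside=yes margin=1216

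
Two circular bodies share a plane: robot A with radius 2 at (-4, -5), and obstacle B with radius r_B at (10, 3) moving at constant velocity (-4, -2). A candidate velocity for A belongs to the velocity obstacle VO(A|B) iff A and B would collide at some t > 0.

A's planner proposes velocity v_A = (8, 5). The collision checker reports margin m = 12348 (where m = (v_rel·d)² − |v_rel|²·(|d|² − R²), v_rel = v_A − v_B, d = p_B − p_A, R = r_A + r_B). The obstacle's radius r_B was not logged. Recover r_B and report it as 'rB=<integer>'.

m = 12348
d = (14, 8);  v_rel = (12, 7),  |v_rel|² = 193
v_rel×d = (12)·(8) − (7)·(14) = -2
since m = R²·193 − (-2)²:  R² = (4 + 12348) / 193 = 64
R = √64 = 8  ⇒  r_B = 8 − 2 = 6

rB=6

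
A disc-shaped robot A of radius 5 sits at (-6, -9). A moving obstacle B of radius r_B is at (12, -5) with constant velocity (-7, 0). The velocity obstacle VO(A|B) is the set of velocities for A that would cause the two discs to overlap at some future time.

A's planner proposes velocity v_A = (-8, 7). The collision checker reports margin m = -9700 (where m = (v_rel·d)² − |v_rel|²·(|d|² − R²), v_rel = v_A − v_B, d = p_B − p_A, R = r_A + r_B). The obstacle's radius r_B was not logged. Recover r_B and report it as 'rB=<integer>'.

m = -9700
d = (18, 4);  v_rel = (-1, 7),  |v_rel|² = 50
v_rel×d = (-1)·(4) − (7)·(18) = -130
since m = R²·50 − (-130)²:  R² = (16900 + -9700) / 50 = 144
R = √144 = 12  ⇒  r_B = 12 − 5 = 7

rB=7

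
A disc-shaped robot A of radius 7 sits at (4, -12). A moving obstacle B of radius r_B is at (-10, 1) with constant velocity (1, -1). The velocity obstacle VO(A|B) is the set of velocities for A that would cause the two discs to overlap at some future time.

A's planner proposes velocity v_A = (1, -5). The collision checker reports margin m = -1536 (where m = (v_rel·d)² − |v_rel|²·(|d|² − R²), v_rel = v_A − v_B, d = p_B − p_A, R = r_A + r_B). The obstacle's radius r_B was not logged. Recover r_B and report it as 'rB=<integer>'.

m = -1536
d = (-14, 13);  v_rel = (0, -4),  |v_rel|² = 16
v_rel×d = (0)·(13) − (-4)·(-14) = -56
since m = R²·16 − (-56)²:  R² = (3136 + -1536) / 16 = 100
R = √100 = 10  ⇒  r_B = 10 − 7 = 3

rB=3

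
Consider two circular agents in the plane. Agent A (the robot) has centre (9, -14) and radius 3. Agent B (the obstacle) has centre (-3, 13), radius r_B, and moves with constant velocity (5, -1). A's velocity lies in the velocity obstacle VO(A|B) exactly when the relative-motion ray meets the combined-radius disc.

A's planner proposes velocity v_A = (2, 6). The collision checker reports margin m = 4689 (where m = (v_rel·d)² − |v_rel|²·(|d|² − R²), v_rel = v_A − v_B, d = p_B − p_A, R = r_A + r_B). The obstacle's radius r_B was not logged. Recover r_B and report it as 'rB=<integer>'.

m = 4689
d = (-12, 27);  v_rel = (-3, 7),  |v_rel|² = 58
v_rel×d = (-3)·(27) − (7)·(-12) = 3
since m = R²·58 − 3²:  R² = (9 + 4689) / 58 = 81
R = √81 = 9  ⇒  r_B = 9 − 3 = 6

rB=6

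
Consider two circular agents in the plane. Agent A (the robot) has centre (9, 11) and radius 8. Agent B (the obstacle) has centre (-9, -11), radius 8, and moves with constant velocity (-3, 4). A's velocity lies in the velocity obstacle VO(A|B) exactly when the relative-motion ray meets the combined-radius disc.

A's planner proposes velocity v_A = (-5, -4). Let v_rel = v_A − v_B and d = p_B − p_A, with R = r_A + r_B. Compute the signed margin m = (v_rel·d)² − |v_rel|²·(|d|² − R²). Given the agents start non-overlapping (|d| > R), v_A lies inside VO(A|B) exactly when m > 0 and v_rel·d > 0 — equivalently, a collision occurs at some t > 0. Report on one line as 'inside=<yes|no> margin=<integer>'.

d = (-18, -22),  |d|² = 808;  R = 8+8 = 16,  c = 808−16² = 552
v_rel = (-2, -8),  |v_rel|² = 68;  v_rel·d = (-2)·(-18) + (-8)·(-22) = 212
68·t² − 424·t + 552 = 0  ⇒  m = 212² − 68·552 = 7408
m = 7408 > 0,  v_rel·d = 212 > 0  ⇒  inside

inside=yes margin=7408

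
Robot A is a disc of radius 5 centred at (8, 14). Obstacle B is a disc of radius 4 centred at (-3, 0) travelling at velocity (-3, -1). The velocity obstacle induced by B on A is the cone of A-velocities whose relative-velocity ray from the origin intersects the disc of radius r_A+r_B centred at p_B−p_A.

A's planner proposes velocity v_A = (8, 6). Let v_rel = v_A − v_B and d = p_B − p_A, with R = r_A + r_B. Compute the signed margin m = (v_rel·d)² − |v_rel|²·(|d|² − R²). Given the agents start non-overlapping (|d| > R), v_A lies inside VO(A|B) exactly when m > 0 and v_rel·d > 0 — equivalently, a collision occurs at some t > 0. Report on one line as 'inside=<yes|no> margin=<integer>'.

d = (-11, -14),  |d|² = 317;  R = 5+4 = 9,  c = 317−9² = 236
v_rel = (11, 7),  |v_rel|² = 170;  v_rel·d = (11)·(-11) + (7)·(-14) = -219
170·t² + 438·t + 236 = 0  ⇒  m = (-219)² − 170·236 = 7841
m = 7841 > 0,  v_rel·d = -219 < 0  ⇒  outside

inside=no margin=7841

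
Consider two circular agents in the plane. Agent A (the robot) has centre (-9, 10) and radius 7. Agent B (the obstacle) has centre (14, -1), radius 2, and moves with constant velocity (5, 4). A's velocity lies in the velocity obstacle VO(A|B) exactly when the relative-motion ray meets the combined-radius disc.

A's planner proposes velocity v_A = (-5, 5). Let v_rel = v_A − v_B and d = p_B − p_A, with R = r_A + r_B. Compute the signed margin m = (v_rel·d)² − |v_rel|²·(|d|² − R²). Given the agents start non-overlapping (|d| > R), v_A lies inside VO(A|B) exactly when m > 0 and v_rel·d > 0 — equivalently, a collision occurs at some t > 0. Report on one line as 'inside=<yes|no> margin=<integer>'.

d = (23, -11),  |d|² = 650;  R = 7+2 = 9,  c = 650−9² = 569
v_rel = (-10, 1),  |v_rel|² = 101;  v_rel·d = (-10)·(23) + (1)·(-11) = -241
101·t² + 482·t + 569 = 0  ⇒  m = (-241)² − 101·569 = 612
m = 612 > 0,  v_rel·d = -241 < 0  ⇒  outside

inside=no margin=612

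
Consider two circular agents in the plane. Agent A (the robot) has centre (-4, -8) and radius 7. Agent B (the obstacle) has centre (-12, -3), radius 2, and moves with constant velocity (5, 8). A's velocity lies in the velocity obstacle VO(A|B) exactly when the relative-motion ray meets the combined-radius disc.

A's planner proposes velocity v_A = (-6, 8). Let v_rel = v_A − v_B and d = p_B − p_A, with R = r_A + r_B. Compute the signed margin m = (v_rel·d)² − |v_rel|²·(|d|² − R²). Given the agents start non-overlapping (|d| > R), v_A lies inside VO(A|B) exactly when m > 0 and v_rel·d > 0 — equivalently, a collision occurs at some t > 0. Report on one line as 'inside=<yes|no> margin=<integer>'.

d = (-8, 5),  |d|² = 89;  R = 7+2 = 9,  c = 89−9² = 8
v_rel = (-11, 0),  |v_rel|² = 121;  v_rel·d = (-11)·(-8) + (0)·(5) = 88
121·t² − 176·t + 8 = 0  ⇒  m = 88² − 121·8 = 6776
m = 6776 > 0,  v_rel·d = 88 > 0  ⇒  inside

inside=yes margin=6776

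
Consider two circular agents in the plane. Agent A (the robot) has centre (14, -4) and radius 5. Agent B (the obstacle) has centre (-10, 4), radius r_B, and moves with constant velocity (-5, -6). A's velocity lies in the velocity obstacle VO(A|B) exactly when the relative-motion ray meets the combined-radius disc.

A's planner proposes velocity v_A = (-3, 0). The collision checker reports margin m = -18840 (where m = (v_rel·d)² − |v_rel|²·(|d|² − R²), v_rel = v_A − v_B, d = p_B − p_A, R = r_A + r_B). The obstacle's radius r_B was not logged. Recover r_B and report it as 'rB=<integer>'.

m = -18840
d = (-24, 8);  v_rel = (2, 6),  |v_rel|² = 40
v_rel×d = (2)·(8) − (6)·(-24) = 160
since m = R²·40 − 160²:  R² = (25600 + -18840) / 40 = 169
R = √169 = 13  ⇒  r_B = 13 − 5 = 8

rB=8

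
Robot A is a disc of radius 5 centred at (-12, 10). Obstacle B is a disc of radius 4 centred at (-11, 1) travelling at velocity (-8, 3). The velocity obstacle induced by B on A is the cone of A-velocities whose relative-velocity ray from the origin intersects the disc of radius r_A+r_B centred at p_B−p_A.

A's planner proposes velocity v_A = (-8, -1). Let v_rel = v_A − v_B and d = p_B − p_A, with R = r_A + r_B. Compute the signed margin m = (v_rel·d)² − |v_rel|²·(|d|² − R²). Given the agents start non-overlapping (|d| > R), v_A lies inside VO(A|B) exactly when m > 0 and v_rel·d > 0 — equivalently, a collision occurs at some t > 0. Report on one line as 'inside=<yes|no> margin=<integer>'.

d = (1, -9),  |d|² = 82;  R = 5+4 = 9,  c = 82−9² = 1
v_rel = (0, -4),  |v_rel|² = 16;  v_rel·d = (0)·(1) + (-4)·(-9) = 36
16·t² − 72·t + 1 = 0  ⇒  m = 36² − 16·1 = 1280
m = 1280 > 0,  v_rel·d = 36 > 0  ⇒  inside

inside=yes margin=1280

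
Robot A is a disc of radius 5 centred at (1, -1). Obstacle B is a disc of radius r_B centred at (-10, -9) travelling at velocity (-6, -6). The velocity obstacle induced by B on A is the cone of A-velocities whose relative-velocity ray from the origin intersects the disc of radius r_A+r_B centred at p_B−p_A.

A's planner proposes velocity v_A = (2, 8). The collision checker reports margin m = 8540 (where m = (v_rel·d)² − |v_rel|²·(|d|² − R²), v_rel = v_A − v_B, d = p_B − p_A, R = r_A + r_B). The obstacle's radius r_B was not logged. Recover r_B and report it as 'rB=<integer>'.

m = 8540
d = (-11, -8);  v_rel = (8, 14),  |v_rel|² = 260
v_rel×d = (8)·(-8) − (14)·(-11) = 90
since m = R²·260 − 90²:  R² = (8100 + 8540) / 260 = 64
R = √64 = 8  ⇒  r_B = 8 − 5 = 3

rB=3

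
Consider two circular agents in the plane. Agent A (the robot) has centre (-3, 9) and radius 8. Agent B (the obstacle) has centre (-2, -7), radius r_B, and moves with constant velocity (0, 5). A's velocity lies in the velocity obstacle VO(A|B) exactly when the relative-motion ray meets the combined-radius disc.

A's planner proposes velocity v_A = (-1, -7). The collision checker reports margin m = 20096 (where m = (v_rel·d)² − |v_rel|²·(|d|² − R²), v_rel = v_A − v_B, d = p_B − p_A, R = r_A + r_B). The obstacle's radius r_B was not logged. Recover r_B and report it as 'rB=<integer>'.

m = 20096
d = (1, -16);  v_rel = (-1, -12),  |v_rel|² = 145
v_rel×d = (-1)·(-16) − (-12)·(1) = 28
since m = R²·145 − 28²:  R² = (784 + 20096) / 145 = 144
R = √144 = 12  ⇒  r_B = 12 − 8 = 4

rB=4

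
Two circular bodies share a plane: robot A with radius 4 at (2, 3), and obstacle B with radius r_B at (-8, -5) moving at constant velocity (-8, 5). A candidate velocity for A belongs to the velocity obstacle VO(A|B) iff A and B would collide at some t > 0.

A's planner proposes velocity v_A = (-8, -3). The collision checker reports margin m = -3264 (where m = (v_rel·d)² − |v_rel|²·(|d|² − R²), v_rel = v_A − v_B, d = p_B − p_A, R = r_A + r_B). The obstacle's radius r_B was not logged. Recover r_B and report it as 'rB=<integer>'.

m = -3264
d = (-10, -8);  v_rel = (0, -8),  |v_rel|² = 64
v_rel×d = (0)·(-8) − (-8)·(-10) = -80
since m = R²·64 − (-80)²:  R² = (6400 + -3264) / 64 = 49
R = √49 = 7  ⇒  r_B = 7 − 4 = 3

rB=3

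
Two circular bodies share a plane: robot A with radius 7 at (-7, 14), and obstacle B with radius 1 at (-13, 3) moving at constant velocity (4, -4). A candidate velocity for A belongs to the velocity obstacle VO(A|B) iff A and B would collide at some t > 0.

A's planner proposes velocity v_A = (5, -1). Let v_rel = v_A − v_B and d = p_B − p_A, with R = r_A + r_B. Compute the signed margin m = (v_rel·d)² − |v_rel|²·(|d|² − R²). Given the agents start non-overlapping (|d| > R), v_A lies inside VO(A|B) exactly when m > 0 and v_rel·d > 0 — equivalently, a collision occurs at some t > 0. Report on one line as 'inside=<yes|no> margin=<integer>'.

d = (-6, -11),  |d|² = 157;  R = 7+1 = 8,  c = 157−8² = 93
v_rel = (1, 3),  |v_rel|² = 10;  v_rel·d = (1)·(-6) + (3)·(-11) = -39
10·t² + 78·t + 93 = 0  ⇒  m = (-39)² − 10·93 = 591
m = 591 > 0,  v_rel·d = -39 < 0  ⇒  outside

inside=no margin=591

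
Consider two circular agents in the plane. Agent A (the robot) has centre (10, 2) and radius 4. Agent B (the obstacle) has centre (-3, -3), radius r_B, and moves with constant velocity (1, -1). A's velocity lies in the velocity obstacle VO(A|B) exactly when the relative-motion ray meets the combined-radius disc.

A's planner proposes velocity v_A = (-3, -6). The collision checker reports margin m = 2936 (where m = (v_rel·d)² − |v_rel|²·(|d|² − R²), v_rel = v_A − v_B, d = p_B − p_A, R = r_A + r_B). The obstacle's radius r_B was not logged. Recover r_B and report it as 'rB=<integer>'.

m = 2936
d = (-13, -5);  v_rel = (-4, -5),  |v_rel|² = 41
v_rel×d = (-4)·(-5) − (-5)·(-13) = -45
since m = R²·41 − (-45)²:  R² = (2025 + 2936) / 41 = 121
R = √121 = 11  ⇒  r_B = 11 − 4 = 7

rB=7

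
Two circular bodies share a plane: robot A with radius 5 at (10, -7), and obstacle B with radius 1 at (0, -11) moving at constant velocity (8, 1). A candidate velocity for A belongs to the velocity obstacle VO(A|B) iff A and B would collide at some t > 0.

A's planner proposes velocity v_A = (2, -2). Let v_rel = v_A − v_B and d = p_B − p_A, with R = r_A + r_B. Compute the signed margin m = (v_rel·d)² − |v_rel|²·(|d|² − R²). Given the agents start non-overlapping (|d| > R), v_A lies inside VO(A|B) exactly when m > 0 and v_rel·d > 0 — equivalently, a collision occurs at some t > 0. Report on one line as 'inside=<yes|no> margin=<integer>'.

d = (-10, -4),  |d|² = 116;  R = 5+1 = 6,  c = 116−6² = 80
v_rel = (-6, -3),  |v_rel|² = 45;  v_rel·d = (-6)·(-10) + (-3)·(-4) = 72
45·t² − 144·t + 80 = 0  ⇒  m = 72² − 45·80 = 1584
m = 1584 > 0,  v_rel·d = 72 > 0  ⇒  inside

inside=yes margin=1584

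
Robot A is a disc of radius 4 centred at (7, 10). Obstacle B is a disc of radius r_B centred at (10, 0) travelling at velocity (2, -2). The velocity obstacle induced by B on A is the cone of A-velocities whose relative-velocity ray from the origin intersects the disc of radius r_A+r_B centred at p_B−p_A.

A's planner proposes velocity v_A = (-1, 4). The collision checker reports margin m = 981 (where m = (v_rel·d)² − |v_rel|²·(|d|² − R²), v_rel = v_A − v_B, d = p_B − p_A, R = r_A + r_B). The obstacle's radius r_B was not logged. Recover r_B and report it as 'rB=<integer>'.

m = 981
d = (3, -10);  v_rel = (-3, 6),  |v_rel|² = 45
v_rel×d = (-3)·(-10) − (6)·(3) = 12
since m = R²·45 − 12²:  R² = (144 + 981) / 45 = 25
R = √25 = 5  ⇒  r_B = 5 − 4 = 1

rB=1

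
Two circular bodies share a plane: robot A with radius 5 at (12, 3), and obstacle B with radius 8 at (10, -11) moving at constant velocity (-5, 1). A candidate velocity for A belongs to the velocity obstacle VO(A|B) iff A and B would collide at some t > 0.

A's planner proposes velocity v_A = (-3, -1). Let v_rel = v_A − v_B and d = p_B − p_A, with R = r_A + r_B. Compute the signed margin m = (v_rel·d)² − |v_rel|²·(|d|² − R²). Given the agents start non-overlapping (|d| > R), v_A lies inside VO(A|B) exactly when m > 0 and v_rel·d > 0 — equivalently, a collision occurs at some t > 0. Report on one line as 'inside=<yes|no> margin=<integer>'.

d = (-2, -14),  |d|² = 200;  R = 5+8 = 13,  c = 200−13² = 31
v_rel = (2, -2),  |v_rel|² = 8;  v_rel·d = (2)·(-2) + (-2)·(-14) = 24
8·t² − 48·t + 31 = 0  ⇒  m = 24² − 8·31 = 328
m = 328 > 0,  v_rel·d = 24 > 0  ⇒  inside

inside=yes margin=328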